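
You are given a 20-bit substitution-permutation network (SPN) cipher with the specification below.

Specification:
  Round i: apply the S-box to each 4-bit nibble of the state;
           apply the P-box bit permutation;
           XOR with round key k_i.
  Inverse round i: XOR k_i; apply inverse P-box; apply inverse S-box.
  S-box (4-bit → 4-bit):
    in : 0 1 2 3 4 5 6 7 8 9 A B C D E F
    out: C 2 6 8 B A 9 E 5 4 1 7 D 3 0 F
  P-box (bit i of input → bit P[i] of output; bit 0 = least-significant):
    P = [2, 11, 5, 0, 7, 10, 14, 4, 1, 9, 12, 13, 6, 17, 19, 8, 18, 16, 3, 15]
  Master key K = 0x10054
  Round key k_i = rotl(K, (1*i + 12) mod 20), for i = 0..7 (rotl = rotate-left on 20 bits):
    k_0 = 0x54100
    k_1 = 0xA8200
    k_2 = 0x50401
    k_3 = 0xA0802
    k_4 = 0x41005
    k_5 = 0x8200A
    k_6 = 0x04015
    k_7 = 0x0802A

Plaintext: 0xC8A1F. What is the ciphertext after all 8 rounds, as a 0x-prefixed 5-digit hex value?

s_0 = plaintext = 0xC8A1F
s_1 = Round(s_0, k_0) = 0x9CD6F
s_2 = Round(s_1, k_1) = 0x289FF
s_3 = Round(s_2, k_2) = 0xC58FC
s_4 = Round(s_3, k_3) = 0xCDDBD
s_5 = Round(s_4, k_4) = 0x2DECB
s_6 = Round(s_5, k_5) = 0xB68F6
s_7 = Round(s_6, k_6) = 0x515CA
s_8 = Round(s_7, k_7) = 0x362BE

0x362BE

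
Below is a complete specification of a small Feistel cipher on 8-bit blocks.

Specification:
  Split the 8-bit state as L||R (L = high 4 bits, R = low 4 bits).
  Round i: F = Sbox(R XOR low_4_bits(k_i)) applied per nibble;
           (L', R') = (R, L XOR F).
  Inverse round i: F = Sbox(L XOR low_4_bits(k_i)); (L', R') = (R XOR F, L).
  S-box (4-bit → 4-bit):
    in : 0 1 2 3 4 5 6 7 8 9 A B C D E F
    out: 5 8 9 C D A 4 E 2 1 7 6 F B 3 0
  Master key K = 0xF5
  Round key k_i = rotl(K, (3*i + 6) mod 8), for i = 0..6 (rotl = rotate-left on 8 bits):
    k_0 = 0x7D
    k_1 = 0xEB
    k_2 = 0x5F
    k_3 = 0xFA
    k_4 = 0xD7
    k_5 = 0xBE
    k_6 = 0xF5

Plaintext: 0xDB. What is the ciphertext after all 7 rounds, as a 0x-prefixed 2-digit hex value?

0x93

s_0 = plaintext = 0xDB
s_1 = Round(s_0, k_0) = 0xB9
s_2 = Round(s_1, k_1) = 0x92
s_3 = Round(s_2, k_2) = 0x22
s_4 = Round(s_3, k_3) = 0x20
s_5 = Round(s_4, k_4) = 0x0C
s_6 = Round(s_5, k_5) = 0xC9
s_7 = Round(s_6, k_6) = 0x93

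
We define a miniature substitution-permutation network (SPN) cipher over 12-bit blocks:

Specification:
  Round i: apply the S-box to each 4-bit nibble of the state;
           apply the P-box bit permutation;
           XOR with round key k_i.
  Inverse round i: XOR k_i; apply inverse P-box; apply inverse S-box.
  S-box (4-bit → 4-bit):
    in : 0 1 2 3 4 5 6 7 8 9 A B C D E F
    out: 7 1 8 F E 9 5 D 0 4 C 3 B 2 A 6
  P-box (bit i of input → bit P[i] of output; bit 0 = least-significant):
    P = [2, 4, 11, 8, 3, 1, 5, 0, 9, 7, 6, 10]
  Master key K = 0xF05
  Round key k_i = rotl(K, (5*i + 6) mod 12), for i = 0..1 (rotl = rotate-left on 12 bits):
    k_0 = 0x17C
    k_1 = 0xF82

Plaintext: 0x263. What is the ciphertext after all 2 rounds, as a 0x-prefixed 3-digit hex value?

0x135

s_0 = plaintext = 0x263
s_1 = Round(s_0, k_0) = 0xC40
s_2 = Round(s_1, k_1) = 0x135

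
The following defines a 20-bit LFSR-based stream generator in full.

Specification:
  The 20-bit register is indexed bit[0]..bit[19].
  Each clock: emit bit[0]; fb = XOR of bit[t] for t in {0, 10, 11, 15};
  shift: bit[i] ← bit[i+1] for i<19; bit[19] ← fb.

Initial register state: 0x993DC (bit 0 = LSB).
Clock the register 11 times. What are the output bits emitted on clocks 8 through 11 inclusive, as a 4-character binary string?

1110

reg_0 = 0x993DC
clock 1: out=0, reg = 0xCC9EE
clock 2: out=0, reg = 0x664F7
clock 3: out=1, reg = 0x3327B
clock 4: out=1, reg = 0x9993D
clock 5: out=1, reg = 0xCCC9E
clock 6: out=0, reg = 0xE664F
clock 7: out=1, reg = 0x73327
clock 8: out=1, reg = 0xB9993
clock 9: out=1, reg = 0xDCCC9
clock 10: out=1, reg = 0x6E664
clock 11: out=0, reg = 0x37332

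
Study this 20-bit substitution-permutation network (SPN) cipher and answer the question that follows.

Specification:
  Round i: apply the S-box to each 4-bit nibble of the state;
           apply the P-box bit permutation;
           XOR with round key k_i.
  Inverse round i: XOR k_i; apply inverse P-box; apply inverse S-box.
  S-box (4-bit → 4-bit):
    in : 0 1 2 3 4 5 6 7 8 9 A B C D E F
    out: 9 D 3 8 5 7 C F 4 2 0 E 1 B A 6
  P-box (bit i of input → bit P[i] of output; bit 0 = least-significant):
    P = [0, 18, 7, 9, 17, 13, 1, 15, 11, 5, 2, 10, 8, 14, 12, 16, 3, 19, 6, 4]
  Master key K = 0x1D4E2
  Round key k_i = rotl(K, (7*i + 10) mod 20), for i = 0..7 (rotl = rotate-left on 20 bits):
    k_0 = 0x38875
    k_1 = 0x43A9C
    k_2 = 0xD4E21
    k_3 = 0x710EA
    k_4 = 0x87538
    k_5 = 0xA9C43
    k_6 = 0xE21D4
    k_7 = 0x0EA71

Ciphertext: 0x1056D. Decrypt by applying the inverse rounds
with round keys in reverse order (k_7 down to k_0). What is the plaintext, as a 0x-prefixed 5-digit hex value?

0x2D5D2

s_0 = ciphertext = 0x1056D
s_1 = InvRound(s_0, k_7) = 0x0D1E3
s_2 = InvRound(s_1, k_6) = 0xEFF72
s_3 = InvRound(s_2, k_5) = 0x3299D
s_4 = InvRound(s_3, k_4) = 0x9B7C4
s_5 = InvRound(s_4, k_3) = 0x2CB7E
s_6 = InvRound(s_5, k_2) = 0x70612
s_7 = InvRound(s_6, k_1) = 0xC6158
s_8 = InvRound(s_7, k_0) = 0x2D5D2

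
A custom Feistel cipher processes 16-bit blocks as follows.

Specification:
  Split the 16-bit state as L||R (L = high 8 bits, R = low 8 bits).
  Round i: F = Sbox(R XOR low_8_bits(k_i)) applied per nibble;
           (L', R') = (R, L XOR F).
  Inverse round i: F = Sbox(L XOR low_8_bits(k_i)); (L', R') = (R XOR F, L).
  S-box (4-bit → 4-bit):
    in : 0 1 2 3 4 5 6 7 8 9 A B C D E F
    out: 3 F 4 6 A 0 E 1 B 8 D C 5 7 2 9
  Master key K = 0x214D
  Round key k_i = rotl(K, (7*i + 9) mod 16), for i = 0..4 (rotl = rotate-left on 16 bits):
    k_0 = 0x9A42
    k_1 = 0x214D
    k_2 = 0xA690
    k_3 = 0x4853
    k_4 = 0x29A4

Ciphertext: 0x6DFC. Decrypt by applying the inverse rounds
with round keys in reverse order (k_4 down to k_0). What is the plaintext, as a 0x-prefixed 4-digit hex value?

0xFDC9

s_0 = ciphertext = 0x6DFC
s_1 = InvRound(s_0, k_4) = 0xA46D
s_2 = InvRound(s_1, k_3) = 0xFCA4
s_3 = InvRound(s_2, k_2) = 0x41FC
s_4 = InvRound(s_3, k_1) = 0xC941
s_5 = InvRound(s_4, k_0) = 0xFDC9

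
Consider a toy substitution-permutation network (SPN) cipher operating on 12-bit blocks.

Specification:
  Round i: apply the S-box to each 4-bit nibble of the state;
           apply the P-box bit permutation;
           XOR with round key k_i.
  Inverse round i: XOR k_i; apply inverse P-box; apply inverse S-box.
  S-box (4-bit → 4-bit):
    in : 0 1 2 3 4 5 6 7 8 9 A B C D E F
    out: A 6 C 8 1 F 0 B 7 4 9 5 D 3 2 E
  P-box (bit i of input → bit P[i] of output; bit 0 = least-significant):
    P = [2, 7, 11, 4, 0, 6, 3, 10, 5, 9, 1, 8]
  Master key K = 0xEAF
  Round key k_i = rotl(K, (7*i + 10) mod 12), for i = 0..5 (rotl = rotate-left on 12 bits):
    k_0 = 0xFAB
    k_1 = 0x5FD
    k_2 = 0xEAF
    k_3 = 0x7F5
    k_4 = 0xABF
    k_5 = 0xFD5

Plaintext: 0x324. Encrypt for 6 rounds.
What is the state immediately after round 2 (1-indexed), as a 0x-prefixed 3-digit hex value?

s_0 = plaintext = 0x324
s_1 = Round(s_0, k_0) = 0xAA7
s_2 = Round(s_1, k_1) = 0x048
s_3 = Round(s_2, k_2) = 0x52A
s_4 = Round(s_3, k_3) = 0x0CB
s_5 = Round(s_4, k_4) = 0x5B2
s_6 = Round(s_5, k_5) = 0x4EE

0x048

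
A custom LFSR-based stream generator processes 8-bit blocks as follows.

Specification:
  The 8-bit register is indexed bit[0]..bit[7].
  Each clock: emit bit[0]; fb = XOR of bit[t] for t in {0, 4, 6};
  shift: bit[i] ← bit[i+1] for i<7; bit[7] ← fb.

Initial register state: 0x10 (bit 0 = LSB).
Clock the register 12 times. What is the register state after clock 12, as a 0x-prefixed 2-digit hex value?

reg_0 = 0x10
clock 1: out=0, reg = 0x88
clock 2: out=0, reg = 0x44
clock 3: out=0, reg = 0xA2
clock 4: out=0, reg = 0x51
clock 5: out=1, reg = 0xA8
clock 6: out=0, reg = 0x54
clock 7: out=0, reg = 0x2A
clock 8: out=0, reg = 0x15
clock 9: out=1, reg = 0x0A
clock 10: out=0, reg = 0x05
clock 11: out=1, reg = 0x82
clock 12: out=0, reg = 0x41

0x41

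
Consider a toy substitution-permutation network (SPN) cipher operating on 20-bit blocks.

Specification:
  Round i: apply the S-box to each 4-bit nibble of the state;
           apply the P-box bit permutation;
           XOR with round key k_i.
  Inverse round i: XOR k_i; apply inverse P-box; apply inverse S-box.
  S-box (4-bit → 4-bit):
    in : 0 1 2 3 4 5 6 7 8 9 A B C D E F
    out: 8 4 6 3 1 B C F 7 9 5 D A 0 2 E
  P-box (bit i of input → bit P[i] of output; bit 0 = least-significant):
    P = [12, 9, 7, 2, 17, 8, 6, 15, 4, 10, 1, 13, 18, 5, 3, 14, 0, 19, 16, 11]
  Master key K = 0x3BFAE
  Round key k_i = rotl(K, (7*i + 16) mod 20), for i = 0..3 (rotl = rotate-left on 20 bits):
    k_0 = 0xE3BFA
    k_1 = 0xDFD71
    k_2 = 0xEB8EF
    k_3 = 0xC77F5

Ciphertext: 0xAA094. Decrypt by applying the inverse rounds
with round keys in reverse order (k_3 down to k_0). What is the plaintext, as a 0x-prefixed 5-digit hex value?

s_0 = ciphertext = 0xAA094
s_1 = InvRound(s_0, k_3) = 0x45E73
s_2 = InvRound(s_1, k_2) = 0xE659F
s_3 = InvRound(s_2, k_1) = 0x621BB
s_4 = InvRound(s_3, k_0) = 0x5DD13

0x5DD13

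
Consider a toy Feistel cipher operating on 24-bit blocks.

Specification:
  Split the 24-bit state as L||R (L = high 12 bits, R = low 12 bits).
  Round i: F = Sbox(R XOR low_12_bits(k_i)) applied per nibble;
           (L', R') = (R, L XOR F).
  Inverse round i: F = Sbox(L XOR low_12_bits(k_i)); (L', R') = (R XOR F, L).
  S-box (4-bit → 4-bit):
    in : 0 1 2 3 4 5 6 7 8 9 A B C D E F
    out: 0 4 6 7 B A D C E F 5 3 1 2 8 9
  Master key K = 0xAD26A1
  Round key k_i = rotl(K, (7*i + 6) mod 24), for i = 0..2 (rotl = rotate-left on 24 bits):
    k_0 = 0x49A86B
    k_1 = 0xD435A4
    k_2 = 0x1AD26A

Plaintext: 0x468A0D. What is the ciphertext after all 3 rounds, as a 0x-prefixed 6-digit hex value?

0x6499D2

s_0 = plaintext = 0x468A0D
s_1 = Round(s_0, k_0) = 0xA0D2B5
s_2 = Round(s_1, k_1) = 0x2B5649
s_3 = Round(s_2, k_2) = 0x6499D2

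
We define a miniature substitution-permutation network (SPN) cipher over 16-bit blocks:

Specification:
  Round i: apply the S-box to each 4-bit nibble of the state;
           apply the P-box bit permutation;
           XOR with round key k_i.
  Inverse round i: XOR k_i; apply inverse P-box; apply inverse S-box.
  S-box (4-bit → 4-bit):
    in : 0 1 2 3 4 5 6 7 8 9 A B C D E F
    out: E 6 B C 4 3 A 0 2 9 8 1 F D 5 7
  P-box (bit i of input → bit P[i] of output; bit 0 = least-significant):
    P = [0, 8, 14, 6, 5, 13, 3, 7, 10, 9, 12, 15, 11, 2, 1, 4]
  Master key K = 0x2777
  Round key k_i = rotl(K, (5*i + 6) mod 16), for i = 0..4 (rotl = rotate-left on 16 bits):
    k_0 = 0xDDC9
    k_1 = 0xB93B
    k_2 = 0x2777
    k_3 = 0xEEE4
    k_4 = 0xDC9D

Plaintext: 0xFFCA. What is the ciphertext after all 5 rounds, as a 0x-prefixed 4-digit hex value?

s_0 = plaintext = 0xFFCA
s_1 = Round(s_0, k_0) = 0xE327
s_2 = Round(s_1, k_1) = 0x0199
s_3 = Round(s_2, k_2) = 0x3580
s_4 = Round(s_3, k_3) = 0x89B6
s_5 = Round(s_4, k_4) = 0x59F9

0x59F9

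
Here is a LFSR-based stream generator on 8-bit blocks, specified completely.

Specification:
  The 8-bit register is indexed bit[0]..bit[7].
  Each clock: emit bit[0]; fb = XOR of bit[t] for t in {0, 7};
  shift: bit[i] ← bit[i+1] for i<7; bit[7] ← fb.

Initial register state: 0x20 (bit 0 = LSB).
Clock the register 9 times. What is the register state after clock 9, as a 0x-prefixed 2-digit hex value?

0xF0

reg_0 = 0x20
clock 1: out=0, reg = 0x10
clock 2: out=0, reg = 0x08
clock 3: out=0, reg = 0x04
clock 4: out=0, reg = 0x02
clock 5: out=0, reg = 0x01
clock 6: out=1, reg = 0x80
clock 7: out=0, reg = 0xC0
clock 8: out=0, reg = 0xE0
clock 9: out=0, reg = 0xF0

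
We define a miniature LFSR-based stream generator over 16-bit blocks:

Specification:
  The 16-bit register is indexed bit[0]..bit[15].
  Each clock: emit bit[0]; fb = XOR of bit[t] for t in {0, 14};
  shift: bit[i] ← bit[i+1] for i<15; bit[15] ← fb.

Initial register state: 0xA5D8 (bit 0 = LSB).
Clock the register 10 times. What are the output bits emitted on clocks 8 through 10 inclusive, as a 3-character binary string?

reg_0 = 0xA5D8
clock 1: out=0, reg = 0x52EC
clock 2: out=0, reg = 0xA976
clock 3: out=0, reg = 0x54BB
clock 4: out=1, reg = 0x2A5D
clock 5: out=1, reg = 0x952E
clock 6: out=0, reg = 0x4A97
clock 7: out=1, reg = 0x254B
clock 8: out=1, reg = 0x92A5
clock 9: out=1, reg = 0xC952
clock 10: out=0, reg = 0xE4A9

110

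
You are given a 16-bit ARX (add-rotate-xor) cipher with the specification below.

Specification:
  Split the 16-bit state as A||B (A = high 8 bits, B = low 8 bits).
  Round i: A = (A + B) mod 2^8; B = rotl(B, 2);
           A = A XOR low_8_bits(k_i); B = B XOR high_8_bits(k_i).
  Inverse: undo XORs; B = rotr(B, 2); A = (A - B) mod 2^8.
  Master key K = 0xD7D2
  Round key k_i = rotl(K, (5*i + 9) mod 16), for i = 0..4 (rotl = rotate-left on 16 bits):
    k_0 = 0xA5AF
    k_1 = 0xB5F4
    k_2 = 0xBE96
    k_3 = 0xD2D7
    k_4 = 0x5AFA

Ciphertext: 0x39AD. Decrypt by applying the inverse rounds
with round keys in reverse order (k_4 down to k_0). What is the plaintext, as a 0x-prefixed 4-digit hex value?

0xFBE7

s_0 = ciphertext = 0x39AD
s_1 = InvRound(s_0, k_4) = 0xC6FD
s_2 = InvRound(s_1, k_3) = 0x46CB
s_3 = InvRound(s_2, k_2) = 0x735D
s_4 = InvRound(s_3, k_1) = 0x4D3A
s_5 = InvRound(s_4, k_0) = 0xFBE7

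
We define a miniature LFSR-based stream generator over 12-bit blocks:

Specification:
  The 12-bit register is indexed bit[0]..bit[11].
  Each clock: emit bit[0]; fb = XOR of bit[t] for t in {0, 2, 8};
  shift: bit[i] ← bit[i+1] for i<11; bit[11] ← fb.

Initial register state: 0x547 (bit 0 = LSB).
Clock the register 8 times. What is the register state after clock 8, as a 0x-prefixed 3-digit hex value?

reg_0 = 0x547
clock 1: out=1, reg = 0xAA3
clock 2: out=1, reg = 0xD51
clock 3: out=1, reg = 0x6A8
clock 4: out=0, reg = 0x354
clock 5: out=0, reg = 0x1AA
clock 6: out=0, reg = 0x8D5
clock 7: out=1, reg = 0x46A
clock 8: out=0, reg = 0x235

0x235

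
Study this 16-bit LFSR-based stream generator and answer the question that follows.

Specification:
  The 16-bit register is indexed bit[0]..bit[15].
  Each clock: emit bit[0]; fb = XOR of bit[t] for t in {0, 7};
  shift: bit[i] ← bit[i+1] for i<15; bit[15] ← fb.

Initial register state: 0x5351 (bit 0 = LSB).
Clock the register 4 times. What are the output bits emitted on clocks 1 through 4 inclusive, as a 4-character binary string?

1000

reg_0 = 0x5351
clock 1: out=1, reg = 0xA9A8
clock 2: out=0, reg = 0xD4D4
clock 3: out=0, reg = 0xEA6A
clock 4: out=0, reg = 0x7535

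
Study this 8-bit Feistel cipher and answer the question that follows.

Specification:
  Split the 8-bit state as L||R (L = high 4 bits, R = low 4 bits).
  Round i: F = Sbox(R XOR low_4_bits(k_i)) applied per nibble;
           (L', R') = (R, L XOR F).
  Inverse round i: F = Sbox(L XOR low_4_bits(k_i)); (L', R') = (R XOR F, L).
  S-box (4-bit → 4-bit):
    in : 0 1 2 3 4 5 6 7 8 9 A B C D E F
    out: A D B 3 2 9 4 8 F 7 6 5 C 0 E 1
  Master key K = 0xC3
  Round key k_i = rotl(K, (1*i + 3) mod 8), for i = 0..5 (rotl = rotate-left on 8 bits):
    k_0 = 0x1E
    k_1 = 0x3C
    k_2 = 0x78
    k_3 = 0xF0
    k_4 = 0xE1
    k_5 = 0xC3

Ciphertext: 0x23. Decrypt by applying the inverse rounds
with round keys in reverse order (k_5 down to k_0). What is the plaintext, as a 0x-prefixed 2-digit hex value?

s_0 = ciphertext = 0x23
s_1 = InvRound(s_0, k_5) = 0xE2
s_2 = InvRound(s_1, k_4) = 0x3E
s_3 = InvRound(s_2, k_3) = 0xD3
s_4 = InvRound(s_3, k_2) = 0xAD
s_5 = InvRound(s_4, k_1) = 0x9A
s_6 = InvRound(s_5, k_0) = 0x29

0x29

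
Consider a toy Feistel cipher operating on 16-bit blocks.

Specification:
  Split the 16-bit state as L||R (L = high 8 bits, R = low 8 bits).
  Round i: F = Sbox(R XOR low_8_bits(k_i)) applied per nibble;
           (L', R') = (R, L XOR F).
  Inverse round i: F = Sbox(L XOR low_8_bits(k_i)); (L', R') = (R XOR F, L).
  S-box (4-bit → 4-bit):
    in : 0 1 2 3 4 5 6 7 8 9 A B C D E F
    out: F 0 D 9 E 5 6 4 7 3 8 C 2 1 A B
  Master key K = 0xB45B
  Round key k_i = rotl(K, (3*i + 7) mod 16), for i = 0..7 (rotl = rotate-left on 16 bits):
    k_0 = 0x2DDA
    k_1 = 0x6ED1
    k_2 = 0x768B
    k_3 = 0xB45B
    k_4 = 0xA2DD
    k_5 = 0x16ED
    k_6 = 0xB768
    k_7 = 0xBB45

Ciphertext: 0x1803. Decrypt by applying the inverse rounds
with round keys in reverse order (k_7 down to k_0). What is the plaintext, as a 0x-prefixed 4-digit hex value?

0x7191

s_0 = ciphertext = 0x1803
s_1 = InvRound(s_0, k_7) = 0x5218
s_2 = InvRound(s_1, k_6) = 0x8052
s_3 = InvRound(s_2, k_5) = 0x3380
s_4 = InvRound(s_3, k_4) = 0x2A33
s_5 = InvRound(s_4, k_3) = 0x732A
s_6 = InvRound(s_5, k_2) = 0x9D73
s_7 = InvRound(s_6, k_1) = 0x919D
s_8 = InvRound(s_7, k_0) = 0x7191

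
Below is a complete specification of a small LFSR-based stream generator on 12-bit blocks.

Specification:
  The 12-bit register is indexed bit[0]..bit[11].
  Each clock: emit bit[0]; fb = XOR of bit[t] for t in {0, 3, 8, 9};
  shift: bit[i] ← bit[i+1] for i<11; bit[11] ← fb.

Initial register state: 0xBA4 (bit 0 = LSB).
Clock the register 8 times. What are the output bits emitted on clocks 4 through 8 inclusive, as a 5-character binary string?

reg_0 = 0xBA4
clock 1: out=0, reg = 0x5D2
clock 2: out=0, reg = 0xAE9
clock 3: out=1, reg = 0xD74
clock 4: out=0, reg = 0xEBA
clock 5: out=0, reg = 0x75D
clock 6: out=1, reg = 0x3AE
clock 7: out=0, reg = 0x9D7
clock 8: out=1, reg = 0x4EB

00101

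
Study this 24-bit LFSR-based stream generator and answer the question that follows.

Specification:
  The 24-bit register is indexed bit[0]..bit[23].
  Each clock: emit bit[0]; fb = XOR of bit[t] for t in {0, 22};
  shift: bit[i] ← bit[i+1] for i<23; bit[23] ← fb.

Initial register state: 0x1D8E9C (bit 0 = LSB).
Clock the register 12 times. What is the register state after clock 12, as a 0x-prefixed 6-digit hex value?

0x62C1D8

reg_0 = 0x1D8E9C
clock 1: out=0, reg = 0x0EC74E
clock 2: out=0, reg = 0x0763A7
clock 3: out=1, reg = 0x83B1D3
clock 4: out=1, reg = 0xC1D8E9
clock 5: out=1, reg = 0x60EC74
clock 6: out=0, reg = 0xB0763A
clock 7: out=0, reg = 0x583B1D
clock 8: out=1, reg = 0x2C1D8E
clock 9: out=0, reg = 0x160EC7
clock 10: out=1, reg = 0x8B0763
clock 11: out=1, reg = 0xC583B1
clock 12: out=1, reg = 0x62C1D8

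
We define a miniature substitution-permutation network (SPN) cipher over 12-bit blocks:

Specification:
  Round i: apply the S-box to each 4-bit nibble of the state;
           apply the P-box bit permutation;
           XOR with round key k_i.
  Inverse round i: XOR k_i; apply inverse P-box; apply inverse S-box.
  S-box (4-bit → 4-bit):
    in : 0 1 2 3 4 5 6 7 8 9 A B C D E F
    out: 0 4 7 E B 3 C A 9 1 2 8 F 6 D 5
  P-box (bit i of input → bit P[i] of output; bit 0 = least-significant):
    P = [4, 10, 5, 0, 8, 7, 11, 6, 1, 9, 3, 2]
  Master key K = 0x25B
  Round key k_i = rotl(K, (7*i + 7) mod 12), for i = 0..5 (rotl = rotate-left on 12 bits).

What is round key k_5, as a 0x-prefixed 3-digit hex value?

0x6C9

K = 0x25B
k_0 = rotl(K, (7*0+7) mod 12) = rotl(K, 7) = 0xD92
k_1 = rotl(K, (7*1+7) mod 12) = rotl(K, 2) = 0x96C
k_2 = rotl(K, (7*2+7) mod 12) = rotl(K, 9) = 0x64B
k_3 = rotl(K, (7*3+7) mod 12) = rotl(K, 4) = 0x5B2
k_4 = rotl(K, (7*4+7) mod 12) = rotl(K, 11) = 0x92D
k_5 = rotl(K, (7*5+7) mod 12) = rotl(K, 6) = 0x6C9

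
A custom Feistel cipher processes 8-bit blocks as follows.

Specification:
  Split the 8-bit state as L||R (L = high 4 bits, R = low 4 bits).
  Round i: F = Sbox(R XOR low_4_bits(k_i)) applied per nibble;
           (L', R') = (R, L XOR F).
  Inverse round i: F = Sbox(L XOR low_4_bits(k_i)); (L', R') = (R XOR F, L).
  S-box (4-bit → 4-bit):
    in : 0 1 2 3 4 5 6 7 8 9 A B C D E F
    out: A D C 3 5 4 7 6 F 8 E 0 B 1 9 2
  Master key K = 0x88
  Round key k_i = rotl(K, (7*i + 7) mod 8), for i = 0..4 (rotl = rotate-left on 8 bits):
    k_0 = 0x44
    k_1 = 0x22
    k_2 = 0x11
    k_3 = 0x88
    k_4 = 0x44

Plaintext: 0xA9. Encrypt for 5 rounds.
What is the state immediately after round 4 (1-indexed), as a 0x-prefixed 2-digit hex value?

0x19

s_0 = plaintext = 0xA9
s_1 = Round(s_0, k_0) = 0x9B
s_2 = Round(s_1, k_1) = 0xB1
s_3 = Round(s_2, k_2) = 0x11
s_4 = Round(s_3, k_3) = 0x19
s_5 = Round(s_4, k_4) = 0x90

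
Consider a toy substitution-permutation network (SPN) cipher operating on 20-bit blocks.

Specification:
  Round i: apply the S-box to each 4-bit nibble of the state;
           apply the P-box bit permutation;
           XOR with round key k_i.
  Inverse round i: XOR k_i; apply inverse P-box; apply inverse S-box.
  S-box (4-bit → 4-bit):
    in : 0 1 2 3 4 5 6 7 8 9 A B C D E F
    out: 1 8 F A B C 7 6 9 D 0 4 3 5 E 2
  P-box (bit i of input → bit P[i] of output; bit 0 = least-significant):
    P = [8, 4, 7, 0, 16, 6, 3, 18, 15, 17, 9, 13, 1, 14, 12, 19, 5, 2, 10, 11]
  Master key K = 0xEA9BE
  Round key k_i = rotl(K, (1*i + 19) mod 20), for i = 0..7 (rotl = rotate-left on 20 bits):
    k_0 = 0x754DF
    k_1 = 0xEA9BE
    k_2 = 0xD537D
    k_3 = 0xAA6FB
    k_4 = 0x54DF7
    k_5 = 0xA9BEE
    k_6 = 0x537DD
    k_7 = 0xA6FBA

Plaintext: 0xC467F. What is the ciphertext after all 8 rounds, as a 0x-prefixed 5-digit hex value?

s_0 = plaintext = 0xC467F
s_1 = Round(s_0, k_0) = 0xD96A1
s_2 = Round(s_1, k_1) = 0x43F9D
s_3 = Round(s_2, k_2) = 0x21AD1
s_4 = Round(s_3, k_3) = 0x3AAD6
s_5 = Round(s_4, k_4) = 0x4446B
s_6 = Round(s_5, k_5) = 0x17300
s_7 = Round(s_6, k_6) = 0x64EDD
s_8 = Round(s_7, k_7) = 0x10814

0x10814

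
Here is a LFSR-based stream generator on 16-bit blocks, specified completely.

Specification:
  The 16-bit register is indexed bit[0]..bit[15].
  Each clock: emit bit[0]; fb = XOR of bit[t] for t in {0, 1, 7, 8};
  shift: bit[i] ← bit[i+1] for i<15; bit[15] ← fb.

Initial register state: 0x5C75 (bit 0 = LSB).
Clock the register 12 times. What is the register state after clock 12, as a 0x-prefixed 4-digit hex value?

0xFAB5

reg_0 = 0x5C75
clock 1: out=1, reg = 0xAE3A
clock 2: out=0, reg = 0xD71D
clock 3: out=1, reg = 0x6B8E
clock 4: out=0, reg = 0xB5C7
clock 5: out=1, reg = 0x5AE3
clock 6: out=1, reg = 0xAD71
clock 7: out=1, reg = 0x56B8
clock 8: out=0, reg = 0xAB5C
clock 9: out=0, reg = 0xD5AE
clock 10: out=0, reg = 0xEAD7
clock 11: out=1, reg = 0xF56B
clock 12: out=1, reg = 0xFAB5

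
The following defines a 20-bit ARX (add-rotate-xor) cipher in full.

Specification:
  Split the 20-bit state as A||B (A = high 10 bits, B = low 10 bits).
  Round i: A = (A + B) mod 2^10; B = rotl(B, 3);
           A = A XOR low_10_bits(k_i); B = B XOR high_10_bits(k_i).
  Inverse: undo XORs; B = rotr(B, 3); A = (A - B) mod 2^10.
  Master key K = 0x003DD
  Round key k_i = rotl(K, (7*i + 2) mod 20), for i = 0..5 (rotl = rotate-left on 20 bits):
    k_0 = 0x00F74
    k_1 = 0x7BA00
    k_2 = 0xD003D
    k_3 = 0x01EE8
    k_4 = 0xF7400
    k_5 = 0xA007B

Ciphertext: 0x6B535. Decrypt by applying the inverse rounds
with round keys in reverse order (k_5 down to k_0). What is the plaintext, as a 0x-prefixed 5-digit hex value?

s_0 = ciphertext = 0x6B535
s_1 = InvRound(s_0, k_5) = 0xB82F6
s_2 = InvRound(s_1, k_4) = 0x4EDA5
s_3 = InvRound(s_2, k_3) = 0xA7D34
s_4 = InvRound(s_3, k_2) = 0x1524E
s_5 = InvRound(s_4, k_1) = 0x78074
s_6 = InvRound(s_5, k_0) = 0xC1B8E

0xC1B8E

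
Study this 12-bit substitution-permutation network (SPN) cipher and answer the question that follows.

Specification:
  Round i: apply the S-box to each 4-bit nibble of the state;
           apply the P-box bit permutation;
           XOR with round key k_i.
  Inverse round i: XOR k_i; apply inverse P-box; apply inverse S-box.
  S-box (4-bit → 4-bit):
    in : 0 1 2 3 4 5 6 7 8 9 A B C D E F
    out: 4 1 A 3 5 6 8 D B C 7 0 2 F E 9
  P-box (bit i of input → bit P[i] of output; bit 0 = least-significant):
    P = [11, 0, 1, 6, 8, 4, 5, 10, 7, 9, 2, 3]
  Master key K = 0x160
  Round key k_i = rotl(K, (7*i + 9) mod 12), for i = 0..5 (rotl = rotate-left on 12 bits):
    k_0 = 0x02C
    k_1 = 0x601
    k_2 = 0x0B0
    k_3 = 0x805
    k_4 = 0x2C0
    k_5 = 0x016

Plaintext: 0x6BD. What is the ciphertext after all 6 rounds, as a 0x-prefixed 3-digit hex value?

s_0 = plaintext = 0x6BD
s_1 = Round(s_0, k_0) = 0x867
s_2 = Round(s_1, k_1) = 0x8CB
s_3 = Round(s_2, k_2) = 0x228
s_4 = Round(s_3, k_3) = 0x65C
s_5 = Round(s_4, k_4) = 0x2F9
s_6 = Round(s_5, k_5) = 0x75C

0x75C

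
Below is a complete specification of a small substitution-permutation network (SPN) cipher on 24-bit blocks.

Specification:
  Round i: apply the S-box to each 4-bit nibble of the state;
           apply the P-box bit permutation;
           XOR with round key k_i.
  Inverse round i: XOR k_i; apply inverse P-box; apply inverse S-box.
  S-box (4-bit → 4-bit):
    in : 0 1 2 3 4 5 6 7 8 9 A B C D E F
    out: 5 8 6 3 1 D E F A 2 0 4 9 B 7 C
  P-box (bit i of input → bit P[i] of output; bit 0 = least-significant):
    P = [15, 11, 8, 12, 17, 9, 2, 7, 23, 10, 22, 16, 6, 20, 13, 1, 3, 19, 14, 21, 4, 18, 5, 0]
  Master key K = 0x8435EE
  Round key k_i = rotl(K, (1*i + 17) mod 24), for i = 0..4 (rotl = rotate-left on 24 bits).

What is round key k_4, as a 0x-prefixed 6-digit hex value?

K = 0x8435EE
k_0 = rotl(K, (1*0+17) mod 24) = rotl(K, 17) = 0xDD086B
k_1 = rotl(K, (1*1+17) mod 24) = rotl(K, 18) = 0xBA10D7
k_2 = rotl(K, (1*2+17) mod 24) = rotl(K, 19) = 0x7421AF
k_3 = rotl(K, (1*3+17) mod 24) = rotl(K, 20) = 0xE8435E
k_4 = rotl(K, (1*4+17) mod 24) = rotl(K, 21) = 0xD086BD

0xD086BD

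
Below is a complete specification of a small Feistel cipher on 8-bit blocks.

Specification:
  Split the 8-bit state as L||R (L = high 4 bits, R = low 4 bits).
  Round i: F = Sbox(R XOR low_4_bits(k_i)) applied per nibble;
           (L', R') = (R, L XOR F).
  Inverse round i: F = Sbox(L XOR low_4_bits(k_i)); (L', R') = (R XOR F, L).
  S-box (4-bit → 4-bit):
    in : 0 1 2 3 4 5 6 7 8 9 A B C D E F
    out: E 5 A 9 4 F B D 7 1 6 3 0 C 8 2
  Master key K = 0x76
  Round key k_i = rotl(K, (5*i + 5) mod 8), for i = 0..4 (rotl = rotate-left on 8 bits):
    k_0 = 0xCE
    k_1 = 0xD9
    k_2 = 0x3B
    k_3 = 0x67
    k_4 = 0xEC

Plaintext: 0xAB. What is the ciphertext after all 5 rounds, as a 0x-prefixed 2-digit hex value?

0xB6

s_0 = plaintext = 0xAB
s_1 = Round(s_0, k_0) = 0xB5
s_2 = Round(s_1, k_1) = 0x5B
s_3 = Round(s_2, k_2) = 0xBB
s_4 = Round(s_3, k_3) = 0xBB
s_5 = Round(s_4, k_4) = 0xB6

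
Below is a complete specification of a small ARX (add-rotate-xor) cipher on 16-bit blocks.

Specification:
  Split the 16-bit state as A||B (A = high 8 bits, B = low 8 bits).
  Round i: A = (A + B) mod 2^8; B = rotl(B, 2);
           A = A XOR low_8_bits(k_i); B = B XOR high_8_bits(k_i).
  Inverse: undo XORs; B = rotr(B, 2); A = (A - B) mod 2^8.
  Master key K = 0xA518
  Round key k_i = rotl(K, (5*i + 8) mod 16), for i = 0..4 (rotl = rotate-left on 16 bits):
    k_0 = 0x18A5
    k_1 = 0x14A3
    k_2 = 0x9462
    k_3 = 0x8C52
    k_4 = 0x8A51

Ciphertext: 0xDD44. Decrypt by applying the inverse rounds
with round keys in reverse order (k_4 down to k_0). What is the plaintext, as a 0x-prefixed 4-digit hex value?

0x342A

s_0 = ciphertext = 0xDD44
s_1 = InvRound(s_0, k_4) = 0xD9B3
s_2 = InvRound(s_1, k_3) = 0xBCCF
s_3 = InvRound(s_2, k_2) = 0x08D6
s_4 = InvRound(s_3, k_1) = 0xFBB0
s_5 = InvRound(s_4, k_0) = 0x342A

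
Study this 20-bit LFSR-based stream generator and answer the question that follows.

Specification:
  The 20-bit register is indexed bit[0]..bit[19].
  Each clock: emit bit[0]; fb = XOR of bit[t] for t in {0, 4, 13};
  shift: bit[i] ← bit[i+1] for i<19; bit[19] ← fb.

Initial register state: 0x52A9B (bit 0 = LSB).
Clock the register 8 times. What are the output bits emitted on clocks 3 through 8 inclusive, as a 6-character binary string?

011001

reg_0 = 0x52A9B
clock 1: out=1, reg = 0xA954D
clock 2: out=1, reg = 0xD4AA6
clock 3: out=0, reg = 0x6A553
clock 4: out=1, reg = 0xB52A9
clock 5: out=1, reg = 0xDA954
clock 6: out=0, reg = 0x6D4AA
clock 7: out=0, reg = 0x36A55
clock 8: out=1, reg = 0x9B52A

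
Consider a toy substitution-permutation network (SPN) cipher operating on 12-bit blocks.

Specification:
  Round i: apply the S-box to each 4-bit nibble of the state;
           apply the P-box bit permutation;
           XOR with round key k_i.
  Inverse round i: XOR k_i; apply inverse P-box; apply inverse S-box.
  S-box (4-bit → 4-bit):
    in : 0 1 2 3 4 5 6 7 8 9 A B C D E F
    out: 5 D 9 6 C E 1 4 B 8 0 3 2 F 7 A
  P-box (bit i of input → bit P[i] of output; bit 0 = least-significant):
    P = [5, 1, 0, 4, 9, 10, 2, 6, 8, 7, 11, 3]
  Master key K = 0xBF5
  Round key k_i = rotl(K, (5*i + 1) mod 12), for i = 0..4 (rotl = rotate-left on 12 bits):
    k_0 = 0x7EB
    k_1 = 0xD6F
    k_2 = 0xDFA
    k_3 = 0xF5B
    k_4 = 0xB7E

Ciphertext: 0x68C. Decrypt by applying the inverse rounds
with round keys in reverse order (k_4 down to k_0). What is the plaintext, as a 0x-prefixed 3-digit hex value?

s_0 = ciphertext = 0x68C
s_1 = InvRound(s_0, k_4) = 0xEF8
s_2 = InvRound(s_1, k_3) = 0xBAE
s_3 = InvRound(s_2, k_2) = 0xAD9
s_4 = InvRound(s_3, k_1) = 0xBE8
s_5 = InvRound(s_4, k_0) = 0x7C3

0x7C3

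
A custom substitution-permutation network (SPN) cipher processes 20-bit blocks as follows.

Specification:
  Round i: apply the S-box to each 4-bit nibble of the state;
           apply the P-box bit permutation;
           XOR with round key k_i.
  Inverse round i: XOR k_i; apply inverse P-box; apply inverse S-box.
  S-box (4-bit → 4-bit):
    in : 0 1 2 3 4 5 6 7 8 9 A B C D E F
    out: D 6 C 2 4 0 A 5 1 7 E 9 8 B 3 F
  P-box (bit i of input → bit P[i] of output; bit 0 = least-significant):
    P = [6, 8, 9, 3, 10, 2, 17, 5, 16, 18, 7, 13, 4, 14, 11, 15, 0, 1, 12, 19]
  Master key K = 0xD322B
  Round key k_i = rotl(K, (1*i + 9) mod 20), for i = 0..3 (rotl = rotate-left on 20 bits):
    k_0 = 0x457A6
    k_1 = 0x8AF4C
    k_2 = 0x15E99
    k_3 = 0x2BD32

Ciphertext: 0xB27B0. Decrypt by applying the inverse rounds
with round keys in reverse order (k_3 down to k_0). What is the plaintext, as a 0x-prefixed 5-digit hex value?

0x9136A

s_0 = ciphertext = 0xB27B0
s_1 = InvRound(s_0, k_3) = 0xA2754
s_2 = InvRound(s_1, k_2) = 0x0101D
s_3 = InvRound(s_2, k_1) = 0x00C89
s_4 = InvRound(s_3, k_0) = 0x9136A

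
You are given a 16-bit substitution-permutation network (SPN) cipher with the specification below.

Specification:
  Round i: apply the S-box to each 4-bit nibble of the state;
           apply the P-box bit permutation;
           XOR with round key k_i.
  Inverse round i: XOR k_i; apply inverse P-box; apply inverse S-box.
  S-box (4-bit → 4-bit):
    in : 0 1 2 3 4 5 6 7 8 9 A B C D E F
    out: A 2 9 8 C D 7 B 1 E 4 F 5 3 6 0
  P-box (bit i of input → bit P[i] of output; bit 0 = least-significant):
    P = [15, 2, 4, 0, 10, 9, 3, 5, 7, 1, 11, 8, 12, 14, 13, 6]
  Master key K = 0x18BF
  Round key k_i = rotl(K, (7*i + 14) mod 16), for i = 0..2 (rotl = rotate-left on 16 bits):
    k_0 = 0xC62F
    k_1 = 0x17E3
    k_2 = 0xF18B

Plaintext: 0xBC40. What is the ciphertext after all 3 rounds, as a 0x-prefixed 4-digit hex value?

0x1801

s_0 = plaintext = 0xBC40
s_1 = Round(s_0, k_0) = 0xBEC2
s_2 = Round(s_1, k_1) = 0xEBA8
s_3 = Round(s_2, k_2) = 0x1801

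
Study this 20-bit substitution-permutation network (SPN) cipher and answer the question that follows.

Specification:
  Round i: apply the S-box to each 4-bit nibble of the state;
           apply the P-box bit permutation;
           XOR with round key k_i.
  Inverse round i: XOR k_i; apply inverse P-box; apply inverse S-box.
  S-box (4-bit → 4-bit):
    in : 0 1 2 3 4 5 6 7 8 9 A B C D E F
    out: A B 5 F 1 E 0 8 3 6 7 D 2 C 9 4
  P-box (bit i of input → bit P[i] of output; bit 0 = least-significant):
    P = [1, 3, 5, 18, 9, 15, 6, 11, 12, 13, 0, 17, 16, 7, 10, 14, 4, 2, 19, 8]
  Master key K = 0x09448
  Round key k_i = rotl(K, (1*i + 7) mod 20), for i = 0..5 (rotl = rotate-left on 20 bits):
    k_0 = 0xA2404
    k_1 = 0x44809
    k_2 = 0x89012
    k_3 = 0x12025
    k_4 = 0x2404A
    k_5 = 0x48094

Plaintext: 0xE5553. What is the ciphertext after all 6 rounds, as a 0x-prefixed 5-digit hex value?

s_0 = plaintext = 0xE5553
s_1 = Round(s_0, k_0) = 0xCC9FF
s_2 = Round(s_1, k_1) = 0x468EC
s_3 = Round(s_2, k_2) = 0x8AA0A
s_4 = Round(s_3, k_3) = 0x09C9A
s_5 = Round(s_4, k_4) = 0x2E5A4
s_6 = Round(s_5, k_5) = 0xF62C7

0xF62C7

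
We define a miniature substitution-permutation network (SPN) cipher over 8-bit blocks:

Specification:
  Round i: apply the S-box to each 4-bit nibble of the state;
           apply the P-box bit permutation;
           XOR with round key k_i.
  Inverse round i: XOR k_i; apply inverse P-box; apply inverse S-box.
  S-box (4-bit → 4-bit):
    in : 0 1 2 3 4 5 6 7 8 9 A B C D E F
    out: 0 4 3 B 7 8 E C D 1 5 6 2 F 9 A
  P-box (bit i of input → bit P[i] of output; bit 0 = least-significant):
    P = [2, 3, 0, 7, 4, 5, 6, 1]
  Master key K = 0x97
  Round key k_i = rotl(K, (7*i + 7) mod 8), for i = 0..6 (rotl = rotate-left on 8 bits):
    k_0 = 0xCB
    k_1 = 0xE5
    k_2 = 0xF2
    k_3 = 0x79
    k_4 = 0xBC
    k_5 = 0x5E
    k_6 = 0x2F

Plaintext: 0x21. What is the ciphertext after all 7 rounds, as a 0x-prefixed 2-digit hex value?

s_0 = plaintext = 0x21
s_1 = Round(s_0, k_0) = 0xFA
s_2 = Round(s_1, k_1) = 0xC2
s_3 = Round(s_2, k_2) = 0xDE
s_4 = Round(s_3, k_3) = 0x8F
s_5 = Round(s_4, k_4) = 0x66
s_6 = Round(s_5, k_5) = 0xB5
s_7 = Round(s_6, k_6) = 0xCF

0xCF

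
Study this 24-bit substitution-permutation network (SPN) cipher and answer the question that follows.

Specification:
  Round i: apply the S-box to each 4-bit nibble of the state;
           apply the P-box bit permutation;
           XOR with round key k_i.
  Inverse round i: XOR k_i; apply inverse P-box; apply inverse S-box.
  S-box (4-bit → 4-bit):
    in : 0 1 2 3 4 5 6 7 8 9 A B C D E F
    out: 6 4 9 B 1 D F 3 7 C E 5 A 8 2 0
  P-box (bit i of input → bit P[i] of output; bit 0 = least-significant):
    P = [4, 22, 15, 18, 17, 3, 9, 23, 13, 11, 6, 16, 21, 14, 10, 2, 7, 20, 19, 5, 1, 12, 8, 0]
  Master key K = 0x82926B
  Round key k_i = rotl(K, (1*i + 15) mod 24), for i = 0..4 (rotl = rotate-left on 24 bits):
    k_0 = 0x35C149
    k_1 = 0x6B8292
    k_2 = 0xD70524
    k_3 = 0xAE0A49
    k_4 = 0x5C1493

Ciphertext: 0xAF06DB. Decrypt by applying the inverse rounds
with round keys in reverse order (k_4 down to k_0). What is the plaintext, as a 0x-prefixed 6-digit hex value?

0x9D3C33

s_0 = ciphertext = 0xAF06DB
s_1 = InvRound(s_0, k_4) = 0xEE496E
s_2 = InvRound(s_1, k_3) = 0x5DCF1E
s_3 = InvRound(s_2, k_2) = 0x49EE6B
s_4 = InvRound(s_3, k_1) = 0xD28874
s_5 = InvRound(s_4, k_0) = 0x9D3C33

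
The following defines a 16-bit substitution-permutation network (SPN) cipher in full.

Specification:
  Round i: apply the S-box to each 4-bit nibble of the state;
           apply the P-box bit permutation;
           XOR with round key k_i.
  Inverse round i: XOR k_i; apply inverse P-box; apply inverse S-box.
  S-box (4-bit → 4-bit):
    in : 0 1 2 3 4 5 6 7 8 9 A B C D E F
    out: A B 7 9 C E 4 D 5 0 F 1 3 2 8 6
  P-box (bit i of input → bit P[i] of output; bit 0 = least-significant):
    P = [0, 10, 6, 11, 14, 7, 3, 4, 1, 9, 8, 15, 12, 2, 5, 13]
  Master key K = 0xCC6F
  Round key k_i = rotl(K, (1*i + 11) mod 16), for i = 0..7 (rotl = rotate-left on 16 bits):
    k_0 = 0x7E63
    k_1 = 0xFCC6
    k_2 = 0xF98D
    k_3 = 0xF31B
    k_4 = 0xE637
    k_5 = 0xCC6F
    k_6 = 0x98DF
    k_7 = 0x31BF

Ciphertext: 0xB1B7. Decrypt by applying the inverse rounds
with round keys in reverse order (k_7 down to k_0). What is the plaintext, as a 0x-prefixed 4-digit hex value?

s_0 = ciphertext = 0xB1B7
s_1 = InvRound(s_0, k_7) = 0x9E69
s_2 = InvRound(s_1, k_6) = 0xFC0D
s_3 = InvRound(s_2, k_5) = 0x7B96
s_4 = InvRound(s_3, k_4) = 0x84D1
s_5 = InvRound(s_4, k_3) = 0x322F
s_6 = InvRound(s_5, k_2) = 0x6ACE
s_7 = InvRound(s_6, k_1) = 0xB06D
s_8 = InvRound(s_7, k_0) = 0xD180

0xD180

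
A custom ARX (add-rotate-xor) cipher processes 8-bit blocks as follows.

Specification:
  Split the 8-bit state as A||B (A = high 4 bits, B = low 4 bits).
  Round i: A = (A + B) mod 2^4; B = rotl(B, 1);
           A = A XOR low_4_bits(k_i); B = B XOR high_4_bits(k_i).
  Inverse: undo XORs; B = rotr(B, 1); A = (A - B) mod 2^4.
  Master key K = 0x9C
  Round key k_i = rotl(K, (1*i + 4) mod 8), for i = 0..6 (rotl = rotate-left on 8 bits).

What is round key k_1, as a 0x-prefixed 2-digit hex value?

0x93

K = 0x9C
k_0 = rotl(K, (1*0+4) mod 8) = rotl(K, 4) = 0xC9
k_1 = rotl(K, (1*1+4) mod 8) = rotl(K, 5) = 0x93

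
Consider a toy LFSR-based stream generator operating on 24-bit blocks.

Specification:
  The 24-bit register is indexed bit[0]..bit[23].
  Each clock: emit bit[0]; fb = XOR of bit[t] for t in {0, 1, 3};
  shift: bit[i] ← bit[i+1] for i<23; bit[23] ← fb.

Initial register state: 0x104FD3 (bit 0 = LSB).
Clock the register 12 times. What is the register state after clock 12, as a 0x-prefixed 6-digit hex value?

reg_0 = 0x104FD3
clock 1: out=1, reg = 0x0827E9
clock 2: out=1, reg = 0x0413F4
clock 3: out=0, reg = 0x0209FA
clock 4: out=0, reg = 0x0104FD
clock 5: out=1, reg = 0x00827E
clock 6: out=0, reg = 0x00413F
clock 7: out=1, reg = 0x80209F
clock 8: out=1, reg = 0xC0104F
clock 9: out=1, reg = 0xE00827
clock 10: out=1, reg = 0x700413
clock 11: out=1, reg = 0x380209
clock 12: out=1, reg = 0x1C0104

0x1C0104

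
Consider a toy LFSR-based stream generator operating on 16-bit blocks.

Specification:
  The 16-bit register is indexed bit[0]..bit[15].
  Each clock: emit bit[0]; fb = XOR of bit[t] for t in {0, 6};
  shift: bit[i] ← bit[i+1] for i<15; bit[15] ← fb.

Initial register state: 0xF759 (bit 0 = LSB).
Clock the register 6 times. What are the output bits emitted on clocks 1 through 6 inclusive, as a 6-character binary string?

100110

reg_0 = 0xF759
clock 1: out=1, reg = 0x7BAC
clock 2: out=0, reg = 0x3DD6
clock 3: out=0, reg = 0x9EEB
clock 4: out=1, reg = 0x4F75
clock 5: out=1, reg = 0x27BA
clock 6: out=0, reg = 0x13DD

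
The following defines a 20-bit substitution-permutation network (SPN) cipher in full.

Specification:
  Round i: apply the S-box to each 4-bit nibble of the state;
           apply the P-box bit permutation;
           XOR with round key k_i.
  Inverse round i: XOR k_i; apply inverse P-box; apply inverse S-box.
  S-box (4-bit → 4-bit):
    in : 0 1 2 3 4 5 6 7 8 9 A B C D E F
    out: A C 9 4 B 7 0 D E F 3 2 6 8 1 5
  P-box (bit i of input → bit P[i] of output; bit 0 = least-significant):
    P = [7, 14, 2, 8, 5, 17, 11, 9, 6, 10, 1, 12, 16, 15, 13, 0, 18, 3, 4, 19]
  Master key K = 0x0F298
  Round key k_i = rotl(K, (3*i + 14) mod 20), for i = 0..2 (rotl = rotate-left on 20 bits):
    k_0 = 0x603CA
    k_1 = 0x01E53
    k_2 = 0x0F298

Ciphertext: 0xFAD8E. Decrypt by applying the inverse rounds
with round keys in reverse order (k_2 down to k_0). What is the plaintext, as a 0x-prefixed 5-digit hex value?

0x6A28E

s_0 = ciphertext = 0xFAD8E
s_1 = InvRound(s_0, k_2) = 0x7E888
s_2 = InvRound(s_1, k_1) = 0x5990A
s_3 = InvRound(s_2, k_0) = 0x6A28E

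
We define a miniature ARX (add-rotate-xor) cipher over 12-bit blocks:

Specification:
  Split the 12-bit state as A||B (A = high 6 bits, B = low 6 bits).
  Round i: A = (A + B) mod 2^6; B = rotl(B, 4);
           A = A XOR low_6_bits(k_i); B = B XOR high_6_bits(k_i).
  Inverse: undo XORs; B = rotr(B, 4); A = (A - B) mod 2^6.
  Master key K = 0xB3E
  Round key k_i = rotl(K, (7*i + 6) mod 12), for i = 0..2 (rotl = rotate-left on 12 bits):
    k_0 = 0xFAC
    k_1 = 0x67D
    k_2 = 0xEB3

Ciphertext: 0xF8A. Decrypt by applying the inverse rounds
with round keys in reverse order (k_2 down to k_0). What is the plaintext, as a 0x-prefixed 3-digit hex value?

0x15D

s_0 = ciphertext = 0xF8A
s_1 = InvRound(s_0, k_2) = 0x283
s_2 = InvRound(s_1, k_1) = 0x3A9
s_3 = InvRound(s_2, k_0) = 0x15D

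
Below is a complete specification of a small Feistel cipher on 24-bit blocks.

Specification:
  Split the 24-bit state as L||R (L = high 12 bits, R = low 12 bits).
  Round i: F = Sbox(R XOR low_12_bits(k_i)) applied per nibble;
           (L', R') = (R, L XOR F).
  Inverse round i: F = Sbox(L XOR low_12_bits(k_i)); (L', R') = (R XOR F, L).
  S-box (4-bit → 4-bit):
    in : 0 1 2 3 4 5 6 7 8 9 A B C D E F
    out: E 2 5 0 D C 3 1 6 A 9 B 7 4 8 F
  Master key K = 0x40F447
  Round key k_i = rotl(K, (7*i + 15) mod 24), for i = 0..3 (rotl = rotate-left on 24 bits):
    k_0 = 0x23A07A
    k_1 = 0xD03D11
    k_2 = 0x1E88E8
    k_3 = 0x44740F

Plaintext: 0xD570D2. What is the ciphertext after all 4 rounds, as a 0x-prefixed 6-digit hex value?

s_0 = plaintext = 0xD570D2
s_1 = Round(s_0, k_0) = 0x0D23C1
s_2 = Round(s_1, k_1) = 0x3C189C
s_3 = Round(s_2, k_2) = 0x89CDDC
s_4 = Round(s_3, k_3) = 0xDDC2DC

0xDDC2DC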